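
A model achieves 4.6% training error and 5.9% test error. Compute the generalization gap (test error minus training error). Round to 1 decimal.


Generalization gap = test_error - train_error
= 5.9 - 4.6
= 1.3%
A small gap suggests good generalization.

1.3


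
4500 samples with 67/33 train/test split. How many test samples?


Train samples = 4500 * 67% = 3015
Test samples = 4500 - 3015
= 1485

1485


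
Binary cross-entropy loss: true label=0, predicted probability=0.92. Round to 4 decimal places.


For y=0: Loss = -log(1-p)
= -log(1 - 0.92)
= -log(0.08)
= -(-2.5257)
= 2.5257

2.5257


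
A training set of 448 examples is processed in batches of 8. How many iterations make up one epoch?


Iterations per epoch = dataset_size / batch_size
= 448 / 8
= 56

56


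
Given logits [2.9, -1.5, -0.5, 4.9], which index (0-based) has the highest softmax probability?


Softmax is a monotonic transformation, so it preserves the argmax.
We need to find the index of the maximum logit.
Index 0: 2.9
Index 1: -1.5
Index 2: -0.5
Index 3: 4.9
Maximum logit = 4.9 at index 3

3


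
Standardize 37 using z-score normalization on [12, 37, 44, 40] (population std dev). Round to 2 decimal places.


Mean = (12 + 37 + 44 + 40) / 4 = 33.25
Variance = sum((x_i - mean)^2) / n = 156.6875
Std = sqrt(156.6875) = 12.5175
Z = (x - mean) / std
= (37 - 33.25) / 12.5175
= 3.75 / 12.5175
= 0.30

0.30


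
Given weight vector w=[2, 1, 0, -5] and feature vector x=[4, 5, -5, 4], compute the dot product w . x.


Element-wise products:
2 * 4 = 8
1 * 5 = 5
0 * -5 = 0
-5 * 4 = -20
Sum = 8 + 5 + 0 + -20
= -7

-7


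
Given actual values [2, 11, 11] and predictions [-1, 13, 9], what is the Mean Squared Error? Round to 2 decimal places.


Differences: [3, -2, 2]
Squared errors: [9, 4, 4]
Sum of squared errors = 17
MSE = 17 / 3 = 5.67

5.67


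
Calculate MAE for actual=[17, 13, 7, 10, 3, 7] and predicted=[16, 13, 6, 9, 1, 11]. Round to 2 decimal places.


Absolute errors: [1, 0, 1, 1, 2, 4]
Sum of absolute errors = 9
MAE = 9 / 6 = 1.50

1.50


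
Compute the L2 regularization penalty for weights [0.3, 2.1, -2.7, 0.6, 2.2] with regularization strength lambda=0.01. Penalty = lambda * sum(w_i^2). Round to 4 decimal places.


Squaring each weight:
0.3^2 = 0.09
2.1^2 = 4.41
(-2.7)^2 = 7.29
0.6^2 = 0.36
2.2^2 = 4.84
Sum of squares = 16.99
Penalty = 0.01 * 16.99 = 0.1699

0.1699


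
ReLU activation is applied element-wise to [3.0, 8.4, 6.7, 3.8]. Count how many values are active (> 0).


ReLU(x) = max(0, x) for each element:
ReLU(3.0) = 3.0
ReLU(8.4) = 8.4
ReLU(6.7) = 6.7
ReLU(3.8) = 3.8
Active neurons (>0): 4

4


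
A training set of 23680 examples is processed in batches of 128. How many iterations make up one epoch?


Iterations per epoch = dataset_size / batch_size
= 23680 / 128
= 185

185


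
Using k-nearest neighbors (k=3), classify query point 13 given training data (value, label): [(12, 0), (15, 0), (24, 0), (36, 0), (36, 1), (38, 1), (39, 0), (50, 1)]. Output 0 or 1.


Distances from query 13:
Point 12 (class 0): distance = 1
Point 15 (class 0): distance = 2
Point 24 (class 0): distance = 11
K=3 nearest neighbors: classes = [0, 0, 0]
Votes for class 1: 0 / 3
Majority vote => class 0

0


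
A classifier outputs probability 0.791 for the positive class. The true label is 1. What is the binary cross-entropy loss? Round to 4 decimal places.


For y=1: Loss = -log(p)
= -log(0.791)
= -(-0.2345)
= 0.2345

0.2345


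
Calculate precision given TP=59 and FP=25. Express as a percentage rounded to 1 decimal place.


Precision = TP / (TP + FP) * 100
= 59 / (59 + 25)
= 59 / 84
= 0.7024
= 70.2%

70.2


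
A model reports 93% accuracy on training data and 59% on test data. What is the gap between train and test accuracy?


Gap = train_accuracy - test_accuracy
= 93 - 59
= 34%
This large gap strongly indicates overfitting.

34


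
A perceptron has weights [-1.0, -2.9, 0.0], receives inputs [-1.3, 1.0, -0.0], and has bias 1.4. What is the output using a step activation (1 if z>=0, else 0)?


z = w . x + b
= -1.0*-1.3 + -2.9*1.0 + 0.0*-0.0 + 1.4
= 1.3 + -2.9 + -0.0 + 1.4
= -1.6 + 1.4
= -0.2
Since z = -0.2 < 0, output = 0

0


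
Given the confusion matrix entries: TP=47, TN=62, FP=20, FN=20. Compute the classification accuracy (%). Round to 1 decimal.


Accuracy = (TP + TN) / (TP + TN + FP + FN) * 100
= (47 + 62) / (47 + 62 + 20 + 20)
= 109 / 149
= 0.7315
= 73.2%

73.2


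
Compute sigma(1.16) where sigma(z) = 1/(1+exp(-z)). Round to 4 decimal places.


sigmoid(z) = 1 / (1 + exp(-z))
exp(-(1.16)) = exp(-1.16) = 0.3135
1 + 0.3135 = 1.3135
1 / 1.3135 = 0.7613

0.7613


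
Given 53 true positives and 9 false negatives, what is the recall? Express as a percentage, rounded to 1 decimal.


Recall = TP / (TP + FN) * 100
= 53 / (53 + 9)
= 53 / 62
= 0.8548
= 85.5%

85.5


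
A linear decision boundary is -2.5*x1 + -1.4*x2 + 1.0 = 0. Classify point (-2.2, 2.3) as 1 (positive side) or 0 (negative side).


Compute -2.5 * -2.2 + -1.4 * 2.3 + 1.0
= 5.5 + -3.22 + 1.0
= 3.28
Since 3.28 >= 0, the point is on the positive side.

1


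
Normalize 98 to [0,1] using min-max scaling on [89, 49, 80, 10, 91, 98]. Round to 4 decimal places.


Min = 10, Max = 98
Range = 98 - 10 = 88
Scaled = (x - min) / (max - min)
= (98 - 10) / 88
= 88 / 88
= 1.0000

1.0000


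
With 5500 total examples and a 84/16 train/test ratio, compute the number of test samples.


Train samples = 5500 * 84% = 4620
Test samples = 5500 - 4620
= 880

880


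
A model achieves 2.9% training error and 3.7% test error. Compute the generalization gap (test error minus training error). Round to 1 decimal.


Generalization gap = test_error - train_error
= 3.7 - 2.9
= 0.8%
A small gap suggests good generalization.

0.8


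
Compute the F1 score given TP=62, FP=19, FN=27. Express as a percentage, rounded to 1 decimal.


Precision = TP / (TP + FP) = 62 / 81 = 0.7654
Recall = TP / (TP + FN) = 62 / 89 = 0.6966
F1 = 2 * P * R / (P + R)
= 2 * 0.7654 * 0.6966 / (0.7654 + 0.6966)
= 1.0664 / 1.4621
= 0.7294
As percentage: 72.9%

72.9


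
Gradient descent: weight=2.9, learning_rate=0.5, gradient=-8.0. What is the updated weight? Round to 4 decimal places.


w_new = w_old - lr * gradient
= 2.9 - 0.5 * -8.0
= 2.9 - (-4.0)
= 6.9000

6.9000


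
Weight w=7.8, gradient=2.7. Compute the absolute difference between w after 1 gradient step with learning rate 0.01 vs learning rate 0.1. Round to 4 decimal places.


With lr=0.01: w_new = 7.8 - 0.01 * 2.7 = 7.773
With lr=0.1: w_new = 7.8 - 0.1 * 2.7 = 7.53
Absolute difference = |7.773 - 7.53|
= 0.2430

0.2430


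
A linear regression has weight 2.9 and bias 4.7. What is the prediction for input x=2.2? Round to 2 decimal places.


y = 2.9 * 2.2 + (4.7)
= 6.38 + (4.7)
= 11.08

11.08


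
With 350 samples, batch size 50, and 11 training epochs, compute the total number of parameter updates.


Iterations per epoch = 350 / 50 = 7
Total updates = iterations_per_epoch * epochs
= 7 * 11
= 77

77


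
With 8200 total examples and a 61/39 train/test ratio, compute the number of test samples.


Train samples = 8200 * 61% = 5002
Test samples = 8200 - 5002
= 3198

3198


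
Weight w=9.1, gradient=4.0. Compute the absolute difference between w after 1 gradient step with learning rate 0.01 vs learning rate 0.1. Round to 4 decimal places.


With lr=0.01: w_new = 9.1 - 0.01 * 4.0 = 9.06
With lr=0.1: w_new = 9.1 - 0.1 * 4.0 = 8.7
Absolute difference = |9.06 - 8.7|
= 0.3600

0.3600


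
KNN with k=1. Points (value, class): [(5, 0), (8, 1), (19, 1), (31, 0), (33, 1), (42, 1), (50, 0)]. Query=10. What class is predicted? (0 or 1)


Distances from query 10:
Point 8 (class 1): distance = 2
K=1 nearest neighbors: classes = [1]
Votes for class 1: 1 / 1
Majority vote => class 1

1


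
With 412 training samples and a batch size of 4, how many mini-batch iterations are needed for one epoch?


Iterations per epoch = dataset_size / batch_size
= 412 / 4
= 103

103


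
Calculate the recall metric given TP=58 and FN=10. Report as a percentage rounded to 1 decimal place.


Recall = TP / (TP + FN) * 100
= 58 / (58 + 10)
= 58 / 68
= 0.8529
= 85.3%

85.3


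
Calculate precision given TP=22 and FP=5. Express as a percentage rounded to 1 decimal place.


Precision = TP / (TP + FP) * 100
= 22 / (22 + 5)
= 22 / 27
= 0.8148
= 81.5%

81.5


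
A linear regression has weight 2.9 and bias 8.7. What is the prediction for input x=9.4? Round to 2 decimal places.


y = 2.9 * 9.4 + (8.7)
= 27.26 + (8.7)
= 35.96

35.96


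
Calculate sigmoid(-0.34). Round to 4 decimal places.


sigmoid(z) = 1 / (1 + exp(-z))
exp(-(-0.34)) = exp(0.34) = 1.4049
1 + 1.4049 = 2.4049
1 / 2.4049 = 0.4158

0.4158


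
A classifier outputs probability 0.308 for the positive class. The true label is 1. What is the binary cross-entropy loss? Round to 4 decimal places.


For y=1: Loss = -log(p)
= -log(0.308)
= -(-1.1777)
= 1.1777

1.1777


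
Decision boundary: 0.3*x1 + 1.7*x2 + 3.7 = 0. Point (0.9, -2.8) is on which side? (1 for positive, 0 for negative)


Compute 0.3 * 0.9 + 1.7 * -2.8 + 3.7
= 0.27 + -4.76 + 3.7
= -0.79
Since -0.79 < 0, the point is on the negative side.

0


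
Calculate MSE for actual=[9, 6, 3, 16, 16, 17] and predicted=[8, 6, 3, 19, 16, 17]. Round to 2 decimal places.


Differences: [1, 0, 0, -3, 0, 0]
Squared errors: [1, 0, 0, 9, 0, 0]
Sum of squared errors = 10
MSE = 10 / 6 = 1.67

1.67


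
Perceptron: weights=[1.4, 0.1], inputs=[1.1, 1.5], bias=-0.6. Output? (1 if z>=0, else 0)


z = w . x + b
= 1.4*1.1 + 0.1*1.5 + -0.6
= 1.54 + 0.15 + -0.6
= 1.69 + -0.6
= 1.09
Since z = 1.09 >= 0, output = 1

1


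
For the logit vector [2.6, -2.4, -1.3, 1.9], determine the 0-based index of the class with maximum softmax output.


Softmax is a monotonic transformation, so it preserves the argmax.
We need to find the index of the maximum logit.
Index 0: 2.6
Index 1: -2.4
Index 2: -1.3
Index 3: 1.9
Maximum logit = 2.6 at index 0

0


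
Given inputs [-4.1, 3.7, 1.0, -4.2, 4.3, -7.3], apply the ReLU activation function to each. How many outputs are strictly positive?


ReLU(x) = max(0, x) for each element:
ReLU(-4.1) = 0
ReLU(3.7) = 3.7
ReLU(1.0) = 1.0
ReLU(-4.2) = 0
ReLU(4.3) = 4.3
ReLU(-7.3) = 0
Active neurons (>0): 3

3


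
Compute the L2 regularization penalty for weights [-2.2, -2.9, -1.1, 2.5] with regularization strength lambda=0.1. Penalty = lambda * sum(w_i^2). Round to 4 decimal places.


Squaring each weight:
(-2.2)^2 = 4.84
(-2.9)^2 = 8.41
(-1.1)^2 = 1.21
2.5^2 = 6.25
Sum of squares = 20.71
Penalty = 0.1 * 20.71 = 2.0710

2.0710


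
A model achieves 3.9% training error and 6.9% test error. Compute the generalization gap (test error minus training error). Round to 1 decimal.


Generalization gap = test_error - train_error
= 6.9 - 3.9
= 3.0%
A moderate gap.

3.0


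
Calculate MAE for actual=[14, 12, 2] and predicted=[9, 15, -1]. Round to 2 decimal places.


Absolute errors: [5, 3, 3]
Sum of absolute errors = 11
MAE = 11 / 3 = 3.67

3.67


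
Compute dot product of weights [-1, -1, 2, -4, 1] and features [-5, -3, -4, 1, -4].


Element-wise products:
-1 * -5 = 5
-1 * -3 = 3
2 * -4 = -8
-4 * 1 = -4
1 * -4 = -4
Sum = 5 + 3 + -8 + -4 + -4
= -8

-8


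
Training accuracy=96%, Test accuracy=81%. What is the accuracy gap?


Gap = train_accuracy - test_accuracy
= 96 - 81
= 15%
This gap suggests the model is overfitting.

15


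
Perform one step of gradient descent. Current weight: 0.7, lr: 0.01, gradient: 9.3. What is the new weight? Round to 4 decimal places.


w_new = w_old - lr * gradient
= 0.7 - 0.01 * 9.3
= 0.7 - (0.093)
= 0.6070

0.6070


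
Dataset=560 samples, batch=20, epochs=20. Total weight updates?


Iterations per epoch = 560 / 20 = 28
Total updates = iterations_per_epoch * epochs
= 28 * 20
= 560

560


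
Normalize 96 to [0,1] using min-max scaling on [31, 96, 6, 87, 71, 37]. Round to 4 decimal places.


Min = 6, Max = 96
Range = 96 - 6 = 90
Scaled = (x - min) / (max - min)
= (96 - 6) / 90
= 90 / 90
= 1.0000

1.0000


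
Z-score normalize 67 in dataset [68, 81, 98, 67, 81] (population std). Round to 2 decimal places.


Mean = (68 + 81 + 98 + 67 + 81) / 5 = 79.0
Variance = sum((x_i - mean)^2) / n = 126.8
Std = sqrt(126.8) = 11.2606
Z = (x - mean) / std
= (67 - 79.0) / 11.2606
= -12.0 / 11.2606
= -1.07

-1.07


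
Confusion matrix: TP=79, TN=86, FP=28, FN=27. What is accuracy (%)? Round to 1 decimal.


Accuracy = (TP + TN) / (TP + TN + FP + FN) * 100
= (79 + 86) / (79 + 86 + 28 + 27)
= 165 / 220
= 0.75
= 75.0%

75.0


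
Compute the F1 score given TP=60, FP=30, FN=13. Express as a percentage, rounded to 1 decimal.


Precision = TP / (TP + FP) = 60 / 90 = 0.6667
Recall = TP / (TP + FN) = 60 / 73 = 0.8219
F1 = 2 * P * R / (P + R)
= 2 * 0.6667 * 0.8219 / (0.6667 + 0.8219)
= 1.0959 / 1.4886
= 0.7362
As percentage: 73.6%

73.6


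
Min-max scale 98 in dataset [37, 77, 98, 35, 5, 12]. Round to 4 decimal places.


Min = 5, Max = 98
Range = 98 - 5 = 93
Scaled = (x - min) / (max - min)
= (98 - 5) / 93
= 93 / 93
= 1.0000

1.0000


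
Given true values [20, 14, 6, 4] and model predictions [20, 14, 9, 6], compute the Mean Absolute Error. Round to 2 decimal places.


Absolute errors: [0, 0, 3, 2]
Sum of absolute errors = 5
MAE = 5 / 4 = 1.25

1.25


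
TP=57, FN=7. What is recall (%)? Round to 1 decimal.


Recall = TP / (TP + FN) * 100
= 57 / (57 + 7)
= 57 / 64
= 0.8906
= 89.1%

89.1


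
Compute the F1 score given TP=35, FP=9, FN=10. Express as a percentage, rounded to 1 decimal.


Precision = TP / (TP + FP) = 35 / 44 = 0.7955
Recall = TP / (TP + FN) = 35 / 45 = 0.7778
F1 = 2 * P * R / (P + R)
= 2 * 0.7955 * 0.7778 / (0.7955 + 0.7778)
= 1.2374 / 1.5732
= 0.7865
As percentage: 78.7%

78.7


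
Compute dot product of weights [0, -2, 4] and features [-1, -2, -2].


Element-wise products:
0 * -1 = 0
-2 * -2 = 4
4 * -2 = -8
Sum = 0 + 4 + -8
= -4

-4


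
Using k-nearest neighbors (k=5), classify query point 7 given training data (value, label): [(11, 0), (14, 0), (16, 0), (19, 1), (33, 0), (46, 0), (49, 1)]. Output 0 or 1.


Distances from query 7:
Point 11 (class 0): distance = 4
Point 14 (class 0): distance = 7
Point 16 (class 0): distance = 9
Point 19 (class 1): distance = 12
Point 33 (class 0): distance = 26
K=5 nearest neighbors: classes = [0, 0, 0, 1, 0]
Votes for class 1: 1 / 5
Majority vote => class 0

0


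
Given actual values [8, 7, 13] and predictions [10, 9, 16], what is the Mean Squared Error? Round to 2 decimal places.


Differences: [-2, -2, -3]
Squared errors: [4, 4, 9]
Sum of squared errors = 17
MSE = 17 / 3 = 5.67

5.67


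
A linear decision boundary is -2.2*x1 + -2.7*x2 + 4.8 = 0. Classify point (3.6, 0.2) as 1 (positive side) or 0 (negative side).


Compute -2.2 * 3.6 + -2.7 * 0.2 + 4.8
= -7.92 + -0.54 + 4.8
= -3.66
Since -3.66 < 0, the point is on the negative side.

0


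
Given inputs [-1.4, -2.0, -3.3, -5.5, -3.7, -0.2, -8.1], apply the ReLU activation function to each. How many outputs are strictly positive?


ReLU(x) = max(0, x) for each element:
ReLU(-1.4) = 0
ReLU(-2.0) = 0
ReLU(-3.3) = 0
ReLU(-5.5) = 0
ReLU(-3.7) = 0
ReLU(-0.2) = 0
ReLU(-8.1) = 0
Active neurons (>0): 0

0


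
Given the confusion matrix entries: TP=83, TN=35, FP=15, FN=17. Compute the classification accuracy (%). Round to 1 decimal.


Accuracy = (TP + TN) / (TP + TN + FP + FN) * 100
= (83 + 35) / (83 + 35 + 15 + 17)
= 118 / 150
= 0.7867
= 78.7%

78.7


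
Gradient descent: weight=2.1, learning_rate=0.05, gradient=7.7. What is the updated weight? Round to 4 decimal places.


w_new = w_old - lr * gradient
= 2.1 - 0.05 * 7.7
= 2.1 - (0.385)
= 1.7150

1.7150


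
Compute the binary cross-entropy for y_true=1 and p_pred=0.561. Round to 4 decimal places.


For y=1: Loss = -log(p)
= -log(0.561)
= -(-0.578)
= 0.5780

0.5780


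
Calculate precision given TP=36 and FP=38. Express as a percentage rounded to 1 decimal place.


Precision = TP / (TP + FP) * 100
= 36 / (36 + 38)
= 36 / 74
= 0.4865
= 48.6%

48.6


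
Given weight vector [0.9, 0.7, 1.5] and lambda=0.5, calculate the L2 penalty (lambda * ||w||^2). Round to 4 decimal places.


Squaring each weight:
0.9^2 = 0.81
0.7^2 = 0.49
1.5^2 = 2.25
Sum of squares = 3.55
Penalty = 0.5 * 3.55 = 1.7750

1.7750


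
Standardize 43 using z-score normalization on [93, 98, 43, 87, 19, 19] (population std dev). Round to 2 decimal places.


Mean = (93 + 98 + 43 + 87 + 19 + 19) / 6 = 59.8333
Variance = sum((x_i - mean)^2) / n = 1152.1389
Std = sqrt(1152.1389) = 33.9432
Z = (x - mean) / std
= (43 - 59.8333) / 33.9432
= -16.8333 / 33.9432
= -0.50

-0.50


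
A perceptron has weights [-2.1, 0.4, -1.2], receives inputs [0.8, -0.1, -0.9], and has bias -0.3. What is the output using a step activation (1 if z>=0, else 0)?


z = w . x + b
= -2.1*0.8 + 0.4*-0.1 + -1.2*-0.9 + -0.3
= -1.68 + -0.04 + 1.08 + -0.3
= -0.64 + -0.3
= -0.94
Since z = -0.94 < 0, output = 0

0


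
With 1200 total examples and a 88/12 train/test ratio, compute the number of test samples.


Train samples = 1200 * 88% = 1056
Test samples = 1200 - 1056
= 144

144


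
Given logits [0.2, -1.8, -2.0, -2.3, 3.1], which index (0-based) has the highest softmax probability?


Softmax is a monotonic transformation, so it preserves the argmax.
We need to find the index of the maximum logit.
Index 0: 0.2
Index 1: -1.8
Index 2: -2.0
Index 3: -2.3
Index 4: 3.1
Maximum logit = 3.1 at index 4

4


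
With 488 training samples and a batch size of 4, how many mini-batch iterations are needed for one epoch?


Iterations per epoch = dataset_size / batch_size
= 488 / 4
= 122

122


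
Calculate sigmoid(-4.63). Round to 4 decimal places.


sigmoid(z) = 1 / (1 + exp(-z))
exp(-(-4.63)) = exp(4.63) = 102.5141
1 + 102.5141 = 103.5141
1 / 103.5141 = 0.0097

0.0097


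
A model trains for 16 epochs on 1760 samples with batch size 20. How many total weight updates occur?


Iterations per epoch = 1760 / 20 = 88
Total updates = iterations_per_epoch * epochs
= 88 * 16
= 1408

1408


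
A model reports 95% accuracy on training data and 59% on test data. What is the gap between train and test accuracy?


Gap = train_accuracy - test_accuracy
= 95 - 59
= 36%
This large gap strongly indicates overfitting.

36


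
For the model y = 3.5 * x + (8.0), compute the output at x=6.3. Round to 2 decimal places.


y = 3.5 * 6.3 + (8.0)
= 22.05 + (8.0)
= 30.05

30.05


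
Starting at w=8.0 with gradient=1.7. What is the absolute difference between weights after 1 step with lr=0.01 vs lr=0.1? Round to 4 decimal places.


With lr=0.01: w_new = 8.0 - 0.01 * 1.7 = 7.983
With lr=0.1: w_new = 8.0 - 0.1 * 1.7 = 7.83
Absolute difference = |7.983 - 7.83|
= 0.1530

0.1530


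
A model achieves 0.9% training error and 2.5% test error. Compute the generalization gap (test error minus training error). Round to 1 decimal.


Generalization gap = test_error - train_error
= 2.5 - 0.9
= 1.6%
A small gap suggests good generalization.

1.6


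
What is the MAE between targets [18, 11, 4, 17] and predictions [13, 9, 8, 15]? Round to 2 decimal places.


Absolute errors: [5, 2, 4, 2]
Sum of absolute errors = 13
MAE = 13 / 4 = 3.25

3.25


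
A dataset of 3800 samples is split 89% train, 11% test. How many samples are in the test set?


Train samples = 3800 * 89% = 3382
Test samples = 3800 - 3382
= 418

418


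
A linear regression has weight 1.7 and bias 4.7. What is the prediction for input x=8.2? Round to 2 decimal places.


y = 1.7 * 8.2 + (4.7)
= 13.94 + (4.7)
= 18.64

18.64


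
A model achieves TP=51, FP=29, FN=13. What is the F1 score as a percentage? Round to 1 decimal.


Precision = TP / (TP + FP) = 51 / 80 = 0.6375
Recall = TP / (TP + FN) = 51 / 64 = 0.7969
F1 = 2 * P * R / (P + R)
= 2 * 0.6375 * 0.7969 / (0.6375 + 0.7969)
= 1.016 / 1.4344
= 0.7083
As percentage: 70.8%

70.8


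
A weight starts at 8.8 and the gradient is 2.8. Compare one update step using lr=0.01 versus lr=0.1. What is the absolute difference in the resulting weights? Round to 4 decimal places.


With lr=0.01: w_new = 8.8 - 0.01 * 2.8 = 8.772
With lr=0.1: w_new = 8.8 - 0.1 * 2.8 = 8.52
Absolute difference = |8.772 - 8.52|
= 0.2520

0.2520


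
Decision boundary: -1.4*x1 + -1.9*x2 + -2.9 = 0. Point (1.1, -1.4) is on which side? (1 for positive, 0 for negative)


Compute -1.4 * 1.1 + -1.9 * -1.4 + -2.9
= -1.54 + 2.66 + -2.9
= -1.78
Since -1.78 < 0, the point is on the negative side.

0


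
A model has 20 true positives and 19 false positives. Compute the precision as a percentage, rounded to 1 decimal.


Precision = TP / (TP + FP) * 100
= 20 / (20 + 19)
= 20 / 39
= 0.5128
= 51.3%

51.3


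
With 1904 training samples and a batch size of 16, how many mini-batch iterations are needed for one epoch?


Iterations per epoch = dataset_size / batch_size
= 1904 / 16
= 119

119


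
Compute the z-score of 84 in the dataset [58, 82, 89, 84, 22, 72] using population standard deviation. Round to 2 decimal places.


Mean = (58 + 82 + 89 + 84 + 22 + 72) / 6 = 67.8333
Variance = sum((x_i - mean)^2) / n = 520.8056
Std = sqrt(520.8056) = 22.8212
Z = (x - mean) / std
= (84 - 67.8333) / 22.8212
= 16.1667 / 22.8212
= 0.71

0.71


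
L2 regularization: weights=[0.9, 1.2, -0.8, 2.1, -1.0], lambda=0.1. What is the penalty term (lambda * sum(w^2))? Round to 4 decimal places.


Squaring each weight:
0.9^2 = 0.81
1.2^2 = 1.44
(-0.8)^2 = 0.64
2.1^2 = 4.41
(-1.0)^2 = 1.0
Sum of squares = 8.3
Penalty = 0.1 * 8.3 = 0.8300

0.8300


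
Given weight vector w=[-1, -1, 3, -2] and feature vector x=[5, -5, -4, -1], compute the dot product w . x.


Element-wise products:
-1 * 5 = -5
-1 * -5 = 5
3 * -4 = -12
-2 * -1 = 2
Sum = -5 + 5 + -12 + 2
= -10

-10


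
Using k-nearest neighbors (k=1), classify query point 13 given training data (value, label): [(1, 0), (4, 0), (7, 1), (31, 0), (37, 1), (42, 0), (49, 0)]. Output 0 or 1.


Distances from query 13:
Point 7 (class 1): distance = 6
K=1 nearest neighbors: classes = [1]
Votes for class 1: 1 / 1
Majority vote => class 1

1


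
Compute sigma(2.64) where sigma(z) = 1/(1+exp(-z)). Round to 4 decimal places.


sigmoid(z) = 1 / (1 + exp(-z))
exp(-(2.64)) = exp(-2.64) = 0.0714
1 + 0.0714 = 1.0714
1 / 1.0714 = 0.9334

0.9334


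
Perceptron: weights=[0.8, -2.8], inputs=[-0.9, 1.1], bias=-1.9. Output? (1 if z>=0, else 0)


z = w . x + b
= 0.8*-0.9 + -2.8*1.1 + -1.9
= -0.72 + -3.08 + -1.9
= -3.8 + -1.9
= -5.7
Since z = -5.7 < 0, output = 0

0


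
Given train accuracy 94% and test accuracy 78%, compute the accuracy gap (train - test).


Gap = train_accuracy - test_accuracy
= 94 - 78
= 16%
This gap suggests the model is overfitting.

16


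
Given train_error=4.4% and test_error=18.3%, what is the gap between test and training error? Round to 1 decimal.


Generalization gap = test_error - train_error
= 18.3 - 4.4
= 13.9%
A large gap suggests overfitting.

13.9


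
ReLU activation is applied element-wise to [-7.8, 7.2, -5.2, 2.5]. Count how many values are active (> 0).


ReLU(x) = max(0, x) for each element:
ReLU(-7.8) = 0
ReLU(7.2) = 7.2
ReLU(-5.2) = 0
ReLU(2.5) = 2.5
Active neurons (>0): 2

2


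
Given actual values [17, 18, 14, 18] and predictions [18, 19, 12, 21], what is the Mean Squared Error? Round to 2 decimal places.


Differences: [-1, -1, 2, -3]
Squared errors: [1, 1, 4, 9]
Sum of squared errors = 15
MSE = 15 / 4 = 3.75

3.75


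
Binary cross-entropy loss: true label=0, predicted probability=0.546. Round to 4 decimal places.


For y=0: Loss = -log(1-p)
= -log(1 - 0.546)
= -log(0.454)
= -(-0.7897)
= 0.7897

0.7897


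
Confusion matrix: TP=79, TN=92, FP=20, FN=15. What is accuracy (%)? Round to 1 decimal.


Accuracy = (TP + TN) / (TP + TN + FP + FN) * 100
= (79 + 92) / (79 + 92 + 20 + 15)
= 171 / 206
= 0.8301
= 83.0%

83.0


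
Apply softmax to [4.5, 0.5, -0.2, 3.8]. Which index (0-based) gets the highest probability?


Softmax is a monotonic transformation, so it preserves the argmax.
We need to find the index of the maximum logit.
Index 0: 4.5
Index 1: 0.5
Index 2: -0.2
Index 3: 3.8
Maximum logit = 4.5 at index 0

0


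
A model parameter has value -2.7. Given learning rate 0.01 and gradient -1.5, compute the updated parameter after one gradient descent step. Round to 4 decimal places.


w_new = w_old - lr * gradient
= -2.7 - 0.01 * -1.5
= -2.7 - (-0.015)
= -2.6850

-2.6850


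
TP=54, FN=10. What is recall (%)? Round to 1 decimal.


Recall = TP / (TP + FN) * 100
= 54 / (54 + 10)
= 54 / 64
= 0.8438
= 84.4%

84.4


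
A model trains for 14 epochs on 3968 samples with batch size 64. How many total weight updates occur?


Iterations per epoch = 3968 / 64 = 62
Total updates = iterations_per_epoch * epochs
= 62 * 14
= 868

868


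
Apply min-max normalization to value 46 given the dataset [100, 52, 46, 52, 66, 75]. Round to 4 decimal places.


Min = 46, Max = 100
Range = 100 - 46 = 54
Scaled = (x - min) / (max - min)
= (46 - 46) / 54
= 0 / 54
= 0.0000

0.0000


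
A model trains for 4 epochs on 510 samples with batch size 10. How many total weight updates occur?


Iterations per epoch = 510 / 10 = 51
Total updates = iterations_per_epoch * epochs
= 51 * 4
= 204

204


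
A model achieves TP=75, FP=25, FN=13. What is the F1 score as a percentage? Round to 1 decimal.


Precision = TP / (TP + FP) = 75 / 100 = 0.75
Recall = TP / (TP + FN) = 75 / 88 = 0.8523
F1 = 2 * P * R / (P + R)
= 2 * 0.75 * 0.8523 / (0.75 + 0.8523)
= 1.2784 / 1.6023
= 0.7979
As percentage: 79.8%

79.8


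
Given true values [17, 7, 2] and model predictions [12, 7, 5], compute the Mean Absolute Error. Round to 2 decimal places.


Absolute errors: [5, 0, 3]
Sum of absolute errors = 8
MAE = 8 / 3 = 2.67

2.67


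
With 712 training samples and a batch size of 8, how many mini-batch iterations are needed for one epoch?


Iterations per epoch = dataset_size / batch_size
= 712 / 8
= 89

89


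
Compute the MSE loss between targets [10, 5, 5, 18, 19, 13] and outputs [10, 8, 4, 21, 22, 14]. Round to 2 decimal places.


Differences: [0, -3, 1, -3, -3, -1]
Squared errors: [0, 9, 1, 9, 9, 1]
Sum of squared errors = 29
MSE = 29 / 6 = 4.83

4.83


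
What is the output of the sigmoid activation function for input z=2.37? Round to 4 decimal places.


sigmoid(z) = 1 / (1 + exp(-z))
exp(-(2.37)) = exp(-2.37) = 0.0935
1 + 0.0935 = 1.0935
1 / 1.0935 = 0.9145

0.9145


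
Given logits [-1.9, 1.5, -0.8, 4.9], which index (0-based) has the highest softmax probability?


Softmax is a monotonic transformation, so it preserves the argmax.
We need to find the index of the maximum logit.
Index 0: -1.9
Index 1: 1.5
Index 2: -0.8
Index 3: 4.9
Maximum logit = 4.9 at index 3

3


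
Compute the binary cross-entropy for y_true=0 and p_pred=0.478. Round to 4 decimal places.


For y=0: Loss = -log(1-p)
= -log(1 - 0.478)
= -log(0.522)
= -(-0.6501)
= 0.6501

0.6501


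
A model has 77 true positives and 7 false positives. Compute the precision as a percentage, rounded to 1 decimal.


Precision = TP / (TP + FP) * 100
= 77 / (77 + 7)
= 77 / 84
= 0.9167
= 91.7%

91.7


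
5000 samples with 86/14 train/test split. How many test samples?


Train samples = 5000 * 86% = 4300
Test samples = 5000 - 4300
= 700

700


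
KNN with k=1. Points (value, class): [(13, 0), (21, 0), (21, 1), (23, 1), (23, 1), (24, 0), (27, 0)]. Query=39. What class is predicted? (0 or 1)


Distances from query 39:
Point 27 (class 0): distance = 12
K=1 nearest neighbors: classes = [0]
Votes for class 1: 0 / 1
Majority vote => class 0

0


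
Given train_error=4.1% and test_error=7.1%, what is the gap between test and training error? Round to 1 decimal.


Generalization gap = test_error - train_error
= 7.1 - 4.1
= 3.0%
A moderate gap.

3.0


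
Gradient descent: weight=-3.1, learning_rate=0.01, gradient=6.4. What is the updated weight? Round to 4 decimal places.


w_new = w_old - lr * gradient
= -3.1 - 0.01 * 6.4
= -3.1 - (0.064)
= -3.1640

-3.1640


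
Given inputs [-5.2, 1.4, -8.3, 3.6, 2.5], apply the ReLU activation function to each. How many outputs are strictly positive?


ReLU(x) = max(0, x) for each element:
ReLU(-5.2) = 0
ReLU(1.4) = 1.4
ReLU(-8.3) = 0
ReLU(3.6) = 3.6
ReLU(2.5) = 2.5
Active neurons (>0): 3

3


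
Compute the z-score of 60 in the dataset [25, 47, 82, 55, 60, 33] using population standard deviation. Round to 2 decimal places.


Mean = (25 + 47 + 82 + 55 + 60 + 33) / 6 = 50.3333
Variance = sum((x_i - mean)^2) / n = 345.2222
Std = sqrt(345.2222) = 18.5802
Z = (x - mean) / std
= (60 - 50.3333) / 18.5802
= 9.6667 / 18.5802
= 0.52

0.52


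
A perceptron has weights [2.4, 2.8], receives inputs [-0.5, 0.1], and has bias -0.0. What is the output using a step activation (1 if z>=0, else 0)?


z = w . x + b
= 2.4*-0.5 + 2.8*0.1 + -0.0
= -1.2 + 0.28 + -0.0
= -0.92 + -0.0
= -0.92
Since z = -0.92 < 0, output = 0

0


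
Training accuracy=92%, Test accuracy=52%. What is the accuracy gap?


Gap = train_accuracy - test_accuracy
= 92 - 52
= 40%
This large gap strongly indicates overfitting.

40


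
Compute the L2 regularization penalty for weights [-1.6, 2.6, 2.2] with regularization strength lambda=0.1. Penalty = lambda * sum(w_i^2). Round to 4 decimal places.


Squaring each weight:
(-1.6)^2 = 2.56
2.6^2 = 6.76
2.2^2 = 4.84
Sum of squares = 14.16
Penalty = 0.1 * 14.16 = 1.4160

1.4160


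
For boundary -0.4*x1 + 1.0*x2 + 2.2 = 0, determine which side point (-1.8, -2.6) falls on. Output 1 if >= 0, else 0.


Compute -0.4 * -1.8 + 1.0 * -2.6 + 2.2
= 0.72 + -2.6 + 2.2
= 0.32
Since 0.32 >= 0, the point is on the positive side.

1


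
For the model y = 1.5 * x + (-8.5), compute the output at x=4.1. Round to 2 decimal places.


y = 1.5 * 4.1 + (-8.5)
= 6.15 + (-8.5)
= -2.35

-2.35


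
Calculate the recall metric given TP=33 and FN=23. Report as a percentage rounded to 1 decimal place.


Recall = TP / (TP + FN) * 100
= 33 / (33 + 23)
= 33 / 56
= 0.5893
= 58.9%

58.9


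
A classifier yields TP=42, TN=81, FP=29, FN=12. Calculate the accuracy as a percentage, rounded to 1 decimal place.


Accuracy = (TP + TN) / (TP + TN + FP + FN) * 100
= (42 + 81) / (42 + 81 + 29 + 12)
= 123 / 164
= 0.75
= 75.0%

75.0


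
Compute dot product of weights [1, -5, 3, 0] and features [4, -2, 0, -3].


Element-wise products:
1 * 4 = 4
-5 * -2 = 10
3 * 0 = 0
0 * -3 = 0
Sum = 4 + 10 + 0 + 0
= 14

14


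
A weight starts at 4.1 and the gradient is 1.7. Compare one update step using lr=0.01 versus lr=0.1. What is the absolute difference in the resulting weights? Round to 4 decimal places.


With lr=0.01: w_new = 4.1 - 0.01 * 1.7 = 4.083
With lr=0.1: w_new = 4.1 - 0.1 * 1.7 = 3.93
Absolute difference = |4.083 - 3.93|
= 0.1530

0.1530


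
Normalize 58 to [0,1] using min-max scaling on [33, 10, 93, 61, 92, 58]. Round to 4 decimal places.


Min = 10, Max = 93
Range = 93 - 10 = 83
Scaled = (x - min) / (max - min)
= (58 - 10) / 83
= 48 / 83
= 0.5783

0.5783


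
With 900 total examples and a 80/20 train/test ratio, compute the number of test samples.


Train samples = 900 * 80% = 720
Test samples = 900 - 720
= 180

180


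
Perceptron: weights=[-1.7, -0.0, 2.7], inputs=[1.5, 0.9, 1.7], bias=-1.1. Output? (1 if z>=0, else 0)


z = w . x + b
= -1.7*1.5 + -0.0*0.9 + 2.7*1.7 + -1.1
= -2.55 + -0.0 + 4.59 + -1.1
= 2.04 + -1.1
= 0.94
Since z = 0.94 >= 0, output = 1

1


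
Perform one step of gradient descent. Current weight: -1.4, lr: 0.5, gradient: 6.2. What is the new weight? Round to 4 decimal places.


w_new = w_old - lr * gradient
= -1.4 - 0.5 * 6.2
= -1.4 - (3.1)
= -4.5000

-4.5000


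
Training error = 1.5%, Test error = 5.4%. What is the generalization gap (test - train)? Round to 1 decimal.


Generalization gap = test_error - train_error
= 5.4 - 1.5
= 3.9%
A moderate gap.

3.9


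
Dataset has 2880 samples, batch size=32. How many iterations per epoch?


Iterations per epoch = dataset_size / batch_size
= 2880 / 32
= 90

90


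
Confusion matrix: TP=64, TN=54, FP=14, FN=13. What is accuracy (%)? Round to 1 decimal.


Accuracy = (TP + TN) / (TP + TN + FP + FN) * 100
= (64 + 54) / (64 + 54 + 14 + 13)
= 118 / 145
= 0.8138
= 81.4%

81.4


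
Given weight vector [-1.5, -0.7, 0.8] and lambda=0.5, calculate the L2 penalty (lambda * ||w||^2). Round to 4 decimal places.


Squaring each weight:
(-1.5)^2 = 2.25
(-0.7)^2 = 0.49
0.8^2 = 0.64
Sum of squares = 3.38
Penalty = 0.5 * 3.38 = 1.6900

1.6900


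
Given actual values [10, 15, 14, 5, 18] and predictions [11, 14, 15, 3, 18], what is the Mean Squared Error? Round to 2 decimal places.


Differences: [-1, 1, -1, 2, 0]
Squared errors: [1, 1, 1, 4, 0]
Sum of squared errors = 7
MSE = 7 / 5 = 1.40

1.40


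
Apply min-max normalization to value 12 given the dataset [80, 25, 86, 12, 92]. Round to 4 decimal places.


Min = 12, Max = 92
Range = 92 - 12 = 80
Scaled = (x - min) / (max - min)
= (12 - 12) / 80
= 0 / 80
= 0.0000

0.0000


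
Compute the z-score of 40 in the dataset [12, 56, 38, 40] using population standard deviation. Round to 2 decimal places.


Mean = (12 + 56 + 38 + 40) / 4 = 36.5
Variance = sum((x_i - mean)^2) / n = 248.75
Std = sqrt(248.75) = 15.7718
Z = (x - mean) / std
= (40 - 36.5) / 15.7718
= 3.5 / 15.7718
= 0.22

0.22


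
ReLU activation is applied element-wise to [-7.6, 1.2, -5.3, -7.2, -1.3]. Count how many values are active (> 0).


ReLU(x) = max(0, x) for each element:
ReLU(-7.6) = 0
ReLU(1.2) = 1.2
ReLU(-5.3) = 0
ReLU(-7.2) = 0
ReLU(-1.3) = 0
Active neurons (>0): 1

1


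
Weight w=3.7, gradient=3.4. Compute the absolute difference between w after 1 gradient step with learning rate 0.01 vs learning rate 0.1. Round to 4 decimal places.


With lr=0.01: w_new = 3.7 - 0.01 * 3.4 = 3.666
With lr=0.1: w_new = 3.7 - 0.1 * 3.4 = 3.36
Absolute difference = |3.666 - 3.36|
= 0.3060

0.3060


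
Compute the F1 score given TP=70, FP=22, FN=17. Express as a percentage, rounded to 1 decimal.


Precision = TP / (TP + FP) = 70 / 92 = 0.7609
Recall = TP / (TP + FN) = 70 / 87 = 0.8046
F1 = 2 * P * R / (P + R)
= 2 * 0.7609 * 0.8046 / (0.7609 + 0.8046)
= 1.2244 / 1.5655
= 0.7821
As percentage: 78.2%

78.2


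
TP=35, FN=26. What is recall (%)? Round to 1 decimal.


Recall = TP / (TP + FN) * 100
= 35 / (35 + 26)
= 35 / 61
= 0.5738
= 57.4%

57.4


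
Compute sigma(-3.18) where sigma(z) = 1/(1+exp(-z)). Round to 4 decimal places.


sigmoid(z) = 1 / (1 + exp(-z))
exp(-(-3.18)) = exp(3.18) = 24.0468
1 + 24.0468 = 25.0468
1 / 25.0468 = 0.0399

0.0399


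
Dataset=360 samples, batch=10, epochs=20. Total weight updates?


Iterations per epoch = 360 / 10 = 36
Total updates = iterations_per_epoch * epochs
= 36 * 20
= 720

720


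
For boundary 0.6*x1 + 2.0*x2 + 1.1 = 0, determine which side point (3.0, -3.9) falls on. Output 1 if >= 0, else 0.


Compute 0.6 * 3.0 + 2.0 * -3.9 + 1.1
= 1.8 + -7.8 + 1.1
= -4.9
Since -4.9 < 0, the point is on the negative side.

0


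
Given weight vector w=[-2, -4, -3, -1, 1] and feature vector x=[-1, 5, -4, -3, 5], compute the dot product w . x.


Element-wise products:
-2 * -1 = 2
-4 * 5 = -20
-3 * -4 = 12
-1 * -3 = 3
1 * 5 = 5
Sum = 2 + -20 + 12 + 3 + 5
= 2

2


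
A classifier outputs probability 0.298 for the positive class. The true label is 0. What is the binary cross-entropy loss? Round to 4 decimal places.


For y=0: Loss = -log(1-p)
= -log(1 - 0.298)
= -log(0.702)
= -(-0.3538)
= 0.3538

0.3538


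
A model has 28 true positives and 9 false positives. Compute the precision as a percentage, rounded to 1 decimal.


Precision = TP / (TP + FP) * 100
= 28 / (28 + 9)
= 28 / 37
= 0.7568
= 75.7%

75.7


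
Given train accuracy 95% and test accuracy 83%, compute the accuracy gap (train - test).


Gap = train_accuracy - test_accuracy
= 95 - 83
= 12%
This gap suggests the model is overfitting.

12


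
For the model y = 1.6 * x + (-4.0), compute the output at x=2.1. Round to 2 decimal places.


y = 1.6 * 2.1 + (-4.0)
= 3.36 + (-4.0)
= -0.64

-0.64


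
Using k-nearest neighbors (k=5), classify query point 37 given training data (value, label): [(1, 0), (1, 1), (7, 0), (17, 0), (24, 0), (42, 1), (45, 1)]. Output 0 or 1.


Distances from query 37:
Point 42 (class 1): distance = 5
Point 45 (class 1): distance = 8
Point 24 (class 0): distance = 13
Point 17 (class 0): distance = 20
Point 7 (class 0): distance = 30
K=5 nearest neighbors: classes = [1, 1, 0, 0, 0]
Votes for class 1: 2 / 5
Majority vote => class 0

0


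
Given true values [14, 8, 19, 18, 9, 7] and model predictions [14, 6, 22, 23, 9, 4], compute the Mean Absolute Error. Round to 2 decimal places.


Absolute errors: [0, 2, 3, 5, 0, 3]
Sum of absolute errors = 13
MAE = 13 / 6 = 2.17

2.17


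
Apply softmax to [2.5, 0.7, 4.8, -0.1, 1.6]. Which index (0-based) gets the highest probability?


Softmax is a monotonic transformation, so it preserves the argmax.
We need to find the index of the maximum logit.
Index 0: 2.5
Index 1: 0.7
Index 2: 4.8
Index 3: -0.1
Index 4: 1.6
Maximum logit = 4.8 at index 2

2


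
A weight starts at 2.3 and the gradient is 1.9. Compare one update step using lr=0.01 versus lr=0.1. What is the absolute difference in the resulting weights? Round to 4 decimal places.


With lr=0.01: w_new = 2.3 - 0.01 * 1.9 = 2.281
With lr=0.1: w_new = 2.3 - 0.1 * 1.9 = 2.11
Absolute difference = |2.281 - 2.11|
= 0.1710

0.1710


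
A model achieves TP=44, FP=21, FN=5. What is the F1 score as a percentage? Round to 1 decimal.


Precision = TP / (TP + FP) = 44 / 65 = 0.6769
Recall = TP / (TP + FN) = 44 / 49 = 0.898
F1 = 2 * P * R / (P + R)
= 2 * 0.6769 * 0.898 / (0.6769 + 0.898)
= 1.2157 / 1.5749
= 0.7719
As percentage: 77.2%

77.2


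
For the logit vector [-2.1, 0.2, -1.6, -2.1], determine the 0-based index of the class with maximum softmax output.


Softmax is a monotonic transformation, so it preserves the argmax.
We need to find the index of the maximum logit.
Index 0: -2.1
Index 1: 0.2
Index 2: -1.6
Index 3: -2.1
Maximum logit = 0.2 at index 1

1


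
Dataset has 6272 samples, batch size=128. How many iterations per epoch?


Iterations per epoch = dataset_size / batch_size
= 6272 / 128
= 49

49


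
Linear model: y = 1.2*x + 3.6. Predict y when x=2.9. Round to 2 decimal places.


y = 1.2 * 2.9 + (3.6)
= 3.48 + (3.6)
= 7.08

7.08


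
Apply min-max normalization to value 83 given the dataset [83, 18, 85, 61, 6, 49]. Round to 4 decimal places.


Min = 6, Max = 85
Range = 85 - 6 = 79
Scaled = (x - min) / (max - min)
= (83 - 6) / 79
= 77 / 79
= 0.9747

0.9747


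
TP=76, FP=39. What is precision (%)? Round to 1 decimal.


Precision = TP / (TP + FP) * 100
= 76 / (76 + 39)
= 76 / 115
= 0.6609
= 66.1%

66.1


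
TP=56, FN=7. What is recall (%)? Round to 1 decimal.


Recall = TP / (TP + FN) * 100
= 56 / (56 + 7)
= 56 / 63
= 0.8889
= 88.9%

88.9


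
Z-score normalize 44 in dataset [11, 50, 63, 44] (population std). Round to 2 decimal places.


Mean = (11 + 50 + 63 + 44) / 4 = 42.0
Variance = sum((x_i - mean)^2) / n = 367.5
Std = sqrt(367.5) = 19.1703
Z = (x - mean) / std
= (44 - 42.0) / 19.1703
= 2.0 / 19.1703
= 0.10

0.10


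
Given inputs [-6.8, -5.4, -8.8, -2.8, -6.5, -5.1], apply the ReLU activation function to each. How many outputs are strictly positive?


ReLU(x) = max(0, x) for each element:
ReLU(-6.8) = 0
ReLU(-5.4) = 0
ReLU(-8.8) = 0
ReLU(-2.8) = 0
ReLU(-6.5) = 0
ReLU(-5.1) = 0
Active neurons (>0): 0

0
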